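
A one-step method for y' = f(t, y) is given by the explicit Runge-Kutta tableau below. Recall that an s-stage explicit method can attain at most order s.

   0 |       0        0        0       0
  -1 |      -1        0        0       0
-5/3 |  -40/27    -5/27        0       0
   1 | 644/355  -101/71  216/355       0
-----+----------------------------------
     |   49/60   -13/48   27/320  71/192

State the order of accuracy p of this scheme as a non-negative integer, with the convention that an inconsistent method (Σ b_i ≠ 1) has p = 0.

b = (49/60, -13/48, 27/320, 71/192)
c = (0, -1, -5/3, 1)
Ac = (0, 0, 5/27, 29/71)
Σ b_i: 49/60·1 + (-13/48)·1 + 27/320·1 + 71/192·1 = 1 ✓
b·c: (-13/48)·(-1) + 27/320·(-5/3) + 71/192·1 = 1/2 ✓
b·c²: (-13/48)·1 + 27/320·25/9 + 71/192·1 = 1/3 ✓
b·Ac: 27/320·5/27 + 71/192·29/71 = 1/6 ✓
b·c³: (-13/48)·(-1) + 27/320·(-125/27) + 71/192·1 = 1/4 ✓
b·(c∘Ac): 27/320·(-25/81) + 71/192·29/71 = 1/8 ✓
b·Ac²: 27/320·(-5/27) + 71/192·19/71 = 1/12 ✓
b·A²c: 71/192·8/71 = 1/24 ✓; 4 stages ⇒ order 4.

4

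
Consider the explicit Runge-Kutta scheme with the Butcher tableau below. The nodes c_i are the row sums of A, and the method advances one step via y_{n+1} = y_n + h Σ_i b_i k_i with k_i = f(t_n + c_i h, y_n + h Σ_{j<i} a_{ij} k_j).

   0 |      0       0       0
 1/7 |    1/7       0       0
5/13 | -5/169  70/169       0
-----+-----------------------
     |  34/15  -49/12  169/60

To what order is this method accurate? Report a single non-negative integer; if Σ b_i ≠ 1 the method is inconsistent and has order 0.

3

b = (34/15, -49/12, 169/60)
c = (0, 1/7, 5/13)
Ac = (0, 0, 10/169)
Σ b_i: 34/15·1 + (-49/12)·1 + 169/60·1 = 1 ✓
b·c: (-49/12)·1/7 + 169/60·5/13 = 1/2 ✓
b·c²: (-49/12)·1/49 + 169/60·25/169 = 1/3 ✓
b·Ac: 169/60·10/169 = 1/6 ✓; 3 stages ⇒ order 3.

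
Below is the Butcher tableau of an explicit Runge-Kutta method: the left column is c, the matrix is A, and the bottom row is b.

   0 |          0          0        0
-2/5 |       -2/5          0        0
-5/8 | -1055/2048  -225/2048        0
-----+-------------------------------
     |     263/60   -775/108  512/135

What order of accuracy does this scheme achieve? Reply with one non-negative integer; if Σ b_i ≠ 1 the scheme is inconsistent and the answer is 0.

3

b = (263/60, -775/108, 512/135)
c = (0, -2/5, -5/8)
Ac = (0, 0, 45/1024)
Σ b_i: 263/60·1 + (-775/108)·1 + 512/135·1 = 1 ✓
b·c: (-775/108)·(-2/5) + 512/135·(-5/8) = 1/2 ✓
b·c²: (-775/108)·4/25 + 512/135·25/64 = 1/3 ✓
b·Ac: 512/135·45/1024 = 1/6 ✓; 3 stages ⇒ order 3.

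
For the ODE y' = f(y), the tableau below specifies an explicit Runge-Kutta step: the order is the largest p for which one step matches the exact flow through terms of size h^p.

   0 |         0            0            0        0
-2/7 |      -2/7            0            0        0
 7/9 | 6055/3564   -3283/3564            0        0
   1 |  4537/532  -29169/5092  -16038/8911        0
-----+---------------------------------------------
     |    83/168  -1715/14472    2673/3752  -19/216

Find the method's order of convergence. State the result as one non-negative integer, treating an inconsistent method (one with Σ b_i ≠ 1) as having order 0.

4

b = (83/168, -1715/14472, 2673/3752, -19/216)
c = (0, -2/7, 7/9, 1)
Ac = (0, 0, 469/1782, 9/38)
Σ b_i: 83/168·1 + (-1715/14472)·1 + 2673/3752·1 + (-19/216)·1 = 1 ✓
b·c: (-1715/14472)·(-2/7) + 2673/3752·7/9 + (-19/216)·1 = 1/2 ✓
b·c²: (-1715/14472)·4/49 + 2673/3752·49/81 + (-19/216)·1 = 1/3 ✓
b·Ac: 2673/3752·469/1782 + (-19/216)·9/38 = 1/6 ✓
b·c³: (-1715/14472)·(-8/343) + 2673/3752·343/729 + (-19/216)·1 = 1/4 ✓
b·(c∘Ac): 2673/3752·3283/16038 + (-19/216)·9/38 = 1/8 ✓
b·Ac²: 2673/3752·(-67/891) + (-19/216)·(-207/133) = 1/12 ✓
b·A²c: (-19/216)·(-9/19) = 1/24 ✓; 4 stages ⇒ order 4.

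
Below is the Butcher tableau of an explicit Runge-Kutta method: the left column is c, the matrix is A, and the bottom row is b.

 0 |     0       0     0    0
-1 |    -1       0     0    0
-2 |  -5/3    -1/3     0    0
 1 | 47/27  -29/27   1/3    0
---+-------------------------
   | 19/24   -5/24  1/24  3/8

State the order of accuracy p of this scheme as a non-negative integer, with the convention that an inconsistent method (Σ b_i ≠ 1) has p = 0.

4

b = (19/24, -5/24, 1/24, 3/8)
c = (0, -1, -2, 1)
Ac = (0, 0, 1/3, 11/27)
Σ b_i: 19/24·1 + (-5/24)·1 + 1/24·1 + 3/8·1 = 1 ✓
b·c: (-5/24)·(-1) + 1/24·(-2) + 3/8·1 = 1/2 ✓
b·c²: (-5/24)·1 + 1/24·4 + 3/8·1 = 1/3 ✓
b·Ac: 1/24·1/3 + 3/8·11/27 = 1/6 ✓
b·c³: (-5/24)·(-1) + 1/24·(-8) + 3/8·1 = 1/4 ✓
b·(c∘Ac): 1/24·(-2/3) + 3/8·11/27 = 1/8 ✓
b·Ac²: 1/24·(-1/3) + 3/8·7/27 = 1/12 ✓
b·A²c: 3/8·1/9 = 1/24 ✓; 4 stages ⇒ order 4.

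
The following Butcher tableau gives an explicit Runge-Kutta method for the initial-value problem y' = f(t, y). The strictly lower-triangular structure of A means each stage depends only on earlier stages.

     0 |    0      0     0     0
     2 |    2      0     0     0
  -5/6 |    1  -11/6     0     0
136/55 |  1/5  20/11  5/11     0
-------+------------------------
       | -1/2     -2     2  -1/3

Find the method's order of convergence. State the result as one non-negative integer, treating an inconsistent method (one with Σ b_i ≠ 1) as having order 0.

0

b = (-1/2, -2, 2, -1/3)
c = (0, 2, -5/6, 136/55)
Ac = (0, 0, -11/3, 215/66)
Σ b_i: (-1/2)·1 + (-2)·1 + 2·1 + (-1/3)·1 = -5/6 ≠ 1 ⇒ order 0.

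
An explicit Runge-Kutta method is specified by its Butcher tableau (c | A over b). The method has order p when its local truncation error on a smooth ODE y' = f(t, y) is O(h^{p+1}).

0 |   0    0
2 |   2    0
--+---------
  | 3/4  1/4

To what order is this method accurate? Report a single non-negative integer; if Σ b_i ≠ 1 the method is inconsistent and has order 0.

2

b = (3/4, 1/4)
c = (0, 2)
Σ b_i: 3/4·1 + 1/4·1 = 1 ✓
b·c: 1/4·2 = 1/2 ✓; 2 stages ⇒ order 2.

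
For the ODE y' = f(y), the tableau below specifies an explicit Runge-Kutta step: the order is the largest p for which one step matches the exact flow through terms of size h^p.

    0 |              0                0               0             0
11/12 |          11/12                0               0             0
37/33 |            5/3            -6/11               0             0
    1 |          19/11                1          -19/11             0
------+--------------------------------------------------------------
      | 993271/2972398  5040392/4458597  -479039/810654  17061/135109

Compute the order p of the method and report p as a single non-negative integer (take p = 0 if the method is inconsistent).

3

b = (993271/2972398, 5040392/4458597, -479039/810654, 17061/135109)
c = (0, 11/12, 37/33, 1)
Ac = (0, 0, -1/2, -1481/1452)
Σ b_i: 993271/2972398·1 + 5040392/4458597·1 + (-479039/810654)·1 + 17061/135109·1 = 1 ✓
b·c: 5040392/4458597·11/12 + (-479039/810654)·37/33 + 17061/135109·1 = 1/2 ✓
b·c²: 5040392/4458597·121/144 + (-479039/810654)·1369/1089 + 17061/135109·1 = 1/3 ✓
b·Ac: (-479039/810654)·(-1/2) + 17061/135109·(-1481/1452) = 1/6 ✓
b·c³: 5040392/4458597·1331/1728 + (-479039/810654)·50653/35937 + 17061/135109·1 = 17562791/107006328 ≠ 1/4 ⇒ order 3.
b·(c∘Ac): (-479039/810654)·(-37/66) + 17061/135109·(-1481/1452) = 492425/2431962 ≠ 1/8
b·Ac²: (-479039/810654)·(-11/24) + 17061/135109·(-255125/191664) = 578713/5631912 ≠ 1/12
b·A²c: 17061/135109·19/22 = 1551/14222 ≠ 1/24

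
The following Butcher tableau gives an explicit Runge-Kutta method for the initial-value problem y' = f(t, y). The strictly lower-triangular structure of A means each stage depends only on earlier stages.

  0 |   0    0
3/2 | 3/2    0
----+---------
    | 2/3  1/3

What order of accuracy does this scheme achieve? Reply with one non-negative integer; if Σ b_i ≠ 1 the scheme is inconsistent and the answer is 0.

2

b = (2/3, 1/3)
c = (0, 3/2)
Σ b_i: 2/3·1 + 1/3·1 = 1 ✓
b·c: 1/3·3/2 = 1/2 ✓; 2 stages ⇒ order 2.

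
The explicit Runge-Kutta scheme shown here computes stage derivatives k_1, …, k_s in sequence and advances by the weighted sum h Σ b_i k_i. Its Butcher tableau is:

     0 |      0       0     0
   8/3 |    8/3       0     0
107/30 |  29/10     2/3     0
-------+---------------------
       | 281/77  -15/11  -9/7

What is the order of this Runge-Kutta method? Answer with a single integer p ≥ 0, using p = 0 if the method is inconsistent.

1

b = (281/77, -15/11, -9/7)
c = (0, 8/3, 107/30)
Ac = (0, 0, 16/9)
Σ b_i: 281/77·1 + (-15/11)·1 + (-9/7)·1 = 1 ✓
b·c: (-15/11)·8/3 + (-9/7)·107/30 = -6331/770 ≠ 1/2 ⇒ order 1.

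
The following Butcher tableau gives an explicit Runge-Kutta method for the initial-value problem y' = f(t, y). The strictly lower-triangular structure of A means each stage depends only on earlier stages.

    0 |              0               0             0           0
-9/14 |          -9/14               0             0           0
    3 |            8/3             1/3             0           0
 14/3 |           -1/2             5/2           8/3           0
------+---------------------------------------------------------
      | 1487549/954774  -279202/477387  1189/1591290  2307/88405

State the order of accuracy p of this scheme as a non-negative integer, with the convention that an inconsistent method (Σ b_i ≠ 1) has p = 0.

3

b = (1487549/954774, -279202/477387, 1189/1591290, 2307/88405)
c = (0, -9/14, 3, 14/3)
Ac = (0, 0, -3/14, 179/28)
Σ b_i: 1487549/954774·1 + (-279202/477387)·1 + 1189/1591290·1 + 2307/88405·1 = 1 ✓
b·c: (-279202/477387)·(-9/14) + 1189/1591290·3 + 2307/88405·14/3 = 1/2 ✓
b·c²: (-279202/477387)·81/196 + 1189/1591290·9 + 2307/88405·196/9 = 1/3 ✓
b·Ac: 1189/1591290·(-3/14) + 2307/88405·179/28 = 1/6 ✓
b·c³: (-279202/477387)·(-729/2744) + 1189/1591290·27 + 2307/88405·2744/27 = 1799851/636516 ≠ 1/4 ⇒ order 3.
b·(c∘Ac): 1189/1591290·(-9/14) + 2307/88405·179/6 = 385185/495068 ≠ 1/8
b·Ac²: 1189/1591290·27/196 + 2307/88405·9813/392 = 1617297/2475340 ≠ 1/12
b·A²c: 2307/88405·(-4/7) = -9228/618835 ≠ 1/24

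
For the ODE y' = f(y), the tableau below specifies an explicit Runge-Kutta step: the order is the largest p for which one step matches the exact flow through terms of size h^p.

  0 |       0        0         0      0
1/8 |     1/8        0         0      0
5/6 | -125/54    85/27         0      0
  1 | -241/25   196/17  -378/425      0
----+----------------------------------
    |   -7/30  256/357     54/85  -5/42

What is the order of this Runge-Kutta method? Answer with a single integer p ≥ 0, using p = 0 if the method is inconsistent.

b = (-7/30, 256/357, 54/85, -5/42)
c = (0, 1/8, 5/6, 1)
Ac = (0, 0, 85/216, 7/10)
Σ b_i: (-7/30)·1 + 256/357·1 + 54/85·1 + (-5/42)·1 = 1 ✓
b·c: 256/357·1/8 + 54/85·5/6 + (-5/42)·1 = 1/2 ✓
b·c²: 256/357·1/64 + 54/85·25/36 + (-5/42)·1 = 1/3 ✓
b·Ac: 54/85·85/216 + (-5/42)·7/10 = 1/6 ✓
b·c³: 256/357·1/512 + 54/85·125/216 + (-5/42)·1 = 1/4 ✓
b·(c∘Ac): 54/85·425/1296 + (-5/42)·7/10 = 1/8 ✓
b·Ac²: 54/85·85/1728 + (-5/42)·(-7/16) = 1/12 ✓
b·A²c: (-5/42)·(-7/20) = 1/24 ✓; 4 stages ⇒ order 4.

4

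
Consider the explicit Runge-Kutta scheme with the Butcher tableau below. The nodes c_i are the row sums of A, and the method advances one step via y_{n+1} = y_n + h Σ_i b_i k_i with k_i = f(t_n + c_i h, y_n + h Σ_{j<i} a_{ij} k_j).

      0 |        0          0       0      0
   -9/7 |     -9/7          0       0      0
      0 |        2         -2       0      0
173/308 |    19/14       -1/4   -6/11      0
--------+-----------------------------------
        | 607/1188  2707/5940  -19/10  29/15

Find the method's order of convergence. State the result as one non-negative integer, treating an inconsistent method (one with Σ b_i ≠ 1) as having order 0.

b = (607/1188, 2707/5940, -19/10, 29/15)
c = (0, -9/7, 0, 173/308)
Ac = (0, 0, 18/7, 9/28)
Σ b_i: 607/1188·1 + 2707/5940·1 + (-19/10)·1 + 29/15·1 = 1 ✓
b·c: 2707/5940·(-9/7) + 29/15·173/308 = 1/2 ✓
b·c²: 2707/5940·81/49 + 29/15·29929/94864 = 1939913/1422960 ≠ 1/3 ⇒ order 2.
b·Ac: (-19/10)·18/7 + 29/15·9/28 = -597/140 ≠ 1/6

2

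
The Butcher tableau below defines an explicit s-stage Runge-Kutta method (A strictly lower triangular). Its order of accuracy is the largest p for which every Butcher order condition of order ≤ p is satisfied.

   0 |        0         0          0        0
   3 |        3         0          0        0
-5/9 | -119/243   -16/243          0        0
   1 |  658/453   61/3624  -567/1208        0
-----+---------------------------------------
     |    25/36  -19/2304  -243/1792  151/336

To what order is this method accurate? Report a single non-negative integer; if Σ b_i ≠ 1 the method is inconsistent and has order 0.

b = (25/36, -19/2304, -243/1792, 151/336)
c = (0, 3, -5/9, 1)
Ac = (0, 0, -16/81, 47/151)
Σ b_i: 25/36·1 + (-19/2304)·1 + (-243/1792)·1 + 151/336·1 = 1 ✓
b·c: (-19/2304)·3 + (-243/1792)·(-5/9) + 151/336·1 = 1/2 ✓
b·c²: (-19/2304)·9 + (-243/1792)·25/81 + 151/336·1 = 1/3 ✓
b·Ac: (-243/1792)·(-16/81) + 151/336·47/151 = 1/6 ✓
b·c³: (-19/2304)·27 + (-243/1792)·(-125/729) + 151/336·1 = 1/4 ✓
b·(c∘Ac): (-243/1792)·80/729 + 151/336·47/151 = 1/8 ✓
b·Ac²: (-243/1792)·(-16/27) + 151/336·1/151 = 1/12 ✓
b·A²c: 151/336·14/151 = 1/24 ✓; 4 stages ⇒ order 4.

4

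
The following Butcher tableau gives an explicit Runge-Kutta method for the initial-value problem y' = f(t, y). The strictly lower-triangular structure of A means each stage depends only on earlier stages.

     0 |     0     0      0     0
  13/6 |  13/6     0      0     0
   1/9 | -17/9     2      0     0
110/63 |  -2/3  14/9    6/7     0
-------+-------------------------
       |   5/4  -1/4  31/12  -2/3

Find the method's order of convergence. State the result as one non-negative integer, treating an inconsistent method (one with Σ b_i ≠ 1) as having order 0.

b = (5/4, -1/4, 31/12, -2/3)
c = (0, 13/6, 1/9, 110/63)
Ac = (0, 0, 13/3, 655/189)
Σ b_i: 5/4·1 + (-1/4)·1 + 31/12·1 + (-2/3)·1 = 35/12 ≠ 1 ⇒ order 0.

0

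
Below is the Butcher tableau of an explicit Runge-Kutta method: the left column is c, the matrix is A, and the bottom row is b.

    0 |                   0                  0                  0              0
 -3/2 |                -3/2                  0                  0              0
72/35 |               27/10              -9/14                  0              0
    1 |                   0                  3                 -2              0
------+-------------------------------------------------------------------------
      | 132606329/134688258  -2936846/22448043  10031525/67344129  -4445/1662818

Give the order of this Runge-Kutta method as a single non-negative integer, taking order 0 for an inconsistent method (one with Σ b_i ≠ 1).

3

b = (132606329/134688258, -2936846/22448043, 10031525/67344129, -4445/1662818)
c = (0, -3/2, 72/35, 1)
Ac = (0, 0, 27/28, -603/70)
Σ b_i: 132606329/134688258·1 + (-2936846/22448043)·1 + 10031525/67344129·1 + (-4445/1662818)·1 = 1 ✓
b·c: (-2936846/22448043)·(-3/2) + 10031525/67344129·72/35 + (-4445/1662818)·1 = 1/2 ✓
b·c²: (-2936846/22448043)·9/4 + 10031525/67344129·5184/1225 + (-4445/1662818)·1 = 1/3 ✓
b·Ac: 10031525/67344129·27/28 + (-4445/1662818)·(-603/70) = 1/6 ✓
b·c³: (-2936846/22448043)·(-27/8) + 10031525/67344129·373248/42875 + (-4445/1662818)·1 = 202023303/116397260 ≠ 1/4 ⇒ order 3.
b·(c∘Ac): 10031525/67344129·486/245 + (-4445/1662818)·(-603/70) = 1059261/3325636 ≠ 1/8
b·Ac²: 10031525/67344129·(-81/56) + (-4445/1662818)·(-8397/4900) = -24545603/116397260 ≠ 1/12
b·A²c: (-4445/1662818)·(-27/14) = 17145/3325636 ≠ 1/24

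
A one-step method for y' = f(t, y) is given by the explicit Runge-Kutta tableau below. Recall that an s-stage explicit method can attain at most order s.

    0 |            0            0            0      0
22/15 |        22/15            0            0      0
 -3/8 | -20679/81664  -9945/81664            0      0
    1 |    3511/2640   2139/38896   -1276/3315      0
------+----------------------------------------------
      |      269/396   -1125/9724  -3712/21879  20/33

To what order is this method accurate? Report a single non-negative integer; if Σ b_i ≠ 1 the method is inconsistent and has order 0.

4

b = (269/396, -1125/9724, -3712/21879, 20/33)
c = (0, 22/15, -3/8, 1)
Ac = (0, 0, -663/3712, 9/40)
Σ b_i: 269/396·1 + (-1125/9724)·1 + (-3712/21879)·1 + 20/33·1 = 1 ✓
b·c: (-1125/9724)·22/15 + (-3712/21879)·(-3/8) + 20/33·1 = 1/2 ✓
b·c²: (-1125/9724)·484/225 + (-3712/21879)·9/64 + 20/33·1 = 1/3 ✓
b·Ac: (-3712/21879)·(-663/3712) + 20/33·9/40 = 1/6 ✓
b·c³: (-1125/9724)·10648/3375 + (-3712/21879)·(-27/512) + 20/33·1 = 1/4 ✓
b·(c∘Ac): (-3712/21879)·1989/29696 + 20/33·9/40 = 1/8 ✓
b·Ac²: (-3712/21879)·(-2431/9280) + 20/33·77/1200 = 1/12 ✓
b·A²c: 20/33·11/160 = 1/24 ✓; 4 stages ⇒ order 4.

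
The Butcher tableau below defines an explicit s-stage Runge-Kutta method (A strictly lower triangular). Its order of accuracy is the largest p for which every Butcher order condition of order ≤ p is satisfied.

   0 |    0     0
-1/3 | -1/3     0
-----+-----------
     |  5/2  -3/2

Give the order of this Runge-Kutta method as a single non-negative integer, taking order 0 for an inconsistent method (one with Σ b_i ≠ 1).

2

b = (5/2, -3/2)
c = (0, -1/3)
Σ b_i: 5/2·1 + (-3/2)·1 = 1 ✓
b·c: (-3/2)·(-1/3) = 1/2 ✓; 2 stages ⇒ order 2.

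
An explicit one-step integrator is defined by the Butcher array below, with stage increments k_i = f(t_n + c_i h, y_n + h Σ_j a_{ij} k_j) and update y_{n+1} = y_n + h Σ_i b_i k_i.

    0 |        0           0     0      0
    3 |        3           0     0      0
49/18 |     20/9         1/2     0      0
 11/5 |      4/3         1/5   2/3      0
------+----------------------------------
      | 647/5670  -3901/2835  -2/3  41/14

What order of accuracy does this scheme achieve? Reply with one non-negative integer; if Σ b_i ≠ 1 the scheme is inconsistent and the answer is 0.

2

b = (647/5670, -3901/2835, -2/3, 41/14)
c = (0, 3, 49/18, 11/5)
Ac = (0, 0, 3/2, 326/135)
Σ b_i: 647/5670·1 + (-3901/2835)·1 + (-2/3)·1 + 41/14·1 = 1 ✓
b·c: (-3901/2835)·3 + (-2/3)·49/18 + 41/14·11/5 = 1/2 ✓
b·c²: (-3901/2835)·9 + (-2/3)·2401/324 + 41/14·121/25 = -133961/42525 ≠ 1/3 ⇒ order 2.
b·Ac: (-2/3)·3/2 + 41/14·326/135 = 5738/945 ≠ 1/6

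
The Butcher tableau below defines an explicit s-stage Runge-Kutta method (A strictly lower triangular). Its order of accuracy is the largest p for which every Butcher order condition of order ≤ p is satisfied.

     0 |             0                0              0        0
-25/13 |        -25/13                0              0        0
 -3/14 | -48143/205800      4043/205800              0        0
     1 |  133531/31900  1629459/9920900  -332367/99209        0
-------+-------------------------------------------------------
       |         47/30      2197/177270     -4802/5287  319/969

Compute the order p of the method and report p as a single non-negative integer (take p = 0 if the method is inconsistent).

b = (47/30, 2197/177270, -4802/5287, 319/969)
c = (0, -25/13, -3/14, 1)
Ac = (0, 0, -311/8232, 513/1276)
Σ b_i: 47/30·1 + 2197/177270·1 + (-4802/5287)·1 + 319/969·1 = 1 ✓
b·c: 2197/177270·(-25/13) + (-4802/5287)·(-3/14) + 319/969·1 = 1/2 ✓
b·c²: 2197/177270·625/169 + (-4802/5287)·9/196 + 319/969·1 = 1/3 ✓
b·Ac: (-4802/5287)·(-311/8232) + 319/969·513/1276 = 1/6 ✓
b·c³: 2197/177270·(-15625/2197) + (-4802/5287)·(-27/2744) + 319/969·1 = 1/4 ✓
b·(c∘Ac): (-4802/5287)·311/38416 + 319/969·513/1276 = 1/8 ✓
b·Ac²: (-4802/5287)·7775/107016 + 319/969·171/377 = 1/12 ✓
b·A²c: 319/969·323/2552 = 1/24 ✓; 4 stages ⇒ order 4.

4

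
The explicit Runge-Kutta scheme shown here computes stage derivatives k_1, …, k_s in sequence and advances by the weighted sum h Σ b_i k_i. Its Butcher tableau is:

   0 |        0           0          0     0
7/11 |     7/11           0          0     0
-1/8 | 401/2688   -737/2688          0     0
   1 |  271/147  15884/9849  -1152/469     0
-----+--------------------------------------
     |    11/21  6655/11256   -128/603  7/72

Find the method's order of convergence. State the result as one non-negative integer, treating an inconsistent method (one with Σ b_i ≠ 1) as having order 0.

b = (11/21, 6655/11256, -128/603, 7/72)
c = (0, 7/11, -1/8, 1)
Ac = (0, 0, -67/384, 4/3)
Σ b_i: 11/21·1 + 6655/11256·1 + (-128/603)·1 + 7/72·1 = 1 ✓
b·c: 6655/11256·7/11 + (-128/603)·(-1/8) + 7/72·1 = 1/2 ✓
b·c²: 6655/11256·49/121 + (-128/603)·1/64 + 7/72·1 = 1/3 ✓
b·Ac: (-128/603)·(-67/384) + 7/72·4/3 = 1/6 ✓
b·c³: 6655/11256·343/1331 + (-128/603)·(-1/512) + 7/72·1 = 1/4 ✓
b·(c∘Ac): (-128/603)·67/3072 + 7/72·4/3 = 1/8 ✓
b·Ac²: (-128/603)·(-469/4224) + 7/72·142/231 = 1/12 ✓
b·A²c: 7/72·3/7 = 1/24 ✓; 4 stages ⇒ order 4.

4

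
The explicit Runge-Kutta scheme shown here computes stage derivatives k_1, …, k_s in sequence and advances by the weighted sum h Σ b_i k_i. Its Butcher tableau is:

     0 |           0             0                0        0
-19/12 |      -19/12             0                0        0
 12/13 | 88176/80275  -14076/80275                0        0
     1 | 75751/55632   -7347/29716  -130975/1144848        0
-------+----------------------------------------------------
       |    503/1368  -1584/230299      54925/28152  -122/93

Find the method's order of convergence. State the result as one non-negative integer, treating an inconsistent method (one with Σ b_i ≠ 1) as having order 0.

b = (503/1368, -1584/230299, 54925/28152, -122/93)
c = (0, -19/12, 12/13, 1)
Ac = (0, 0, 1173/4225, 279/976)
Σ b_i: 503/1368·1 + (-1584/230299)·1 + 54925/28152·1 + (-122/93)·1 = 1 ✓
b·c: (-1584/230299)·(-19/12) + 54925/28152·12/13 + (-122/93)·1 = 1/2 ✓
b·c²: (-1584/230299)·361/144 + 54925/28152·144/169 + (-122/93)·1 = 1/3 ✓
b·Ac: 54925/28152·1173/4225 + (-122/93)·279/976 = 1/6 ✓
b·c³: (-1584/230299)·(-6859/1728) + 54925/28152·1728/2197 + (-122/93)·1 = 1/4 ✓
b·(c∘Ac): 54925/28152·14076/54925 + (-122/93)·279/976 = 1/8 ✓
b·Ac²: 54925/28152·(-7429/16900) + (-122/93)·(-8401/11712) = 1/12 ✓
b·A²c: (-122/93)·(-31/976) = 1/24 ✓; 4 stages ⇒ order 4.

4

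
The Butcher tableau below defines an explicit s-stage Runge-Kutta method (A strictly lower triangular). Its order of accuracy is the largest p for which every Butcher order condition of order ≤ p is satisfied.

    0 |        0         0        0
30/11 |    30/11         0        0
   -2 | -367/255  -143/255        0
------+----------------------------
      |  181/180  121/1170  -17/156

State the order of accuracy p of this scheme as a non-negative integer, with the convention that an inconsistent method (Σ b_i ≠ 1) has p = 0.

b = (181/180, 121/1170, -17/156)
c = (0, 30/11, -2)
Ac = (0, 0, -26/17)
Σ b_i: 181/180·1 + 121/1170·1 + (-17/156)·1 = 1 ✓
b·c: 121/1170·30/11 + (-17/156)·(-2) = 1/2 ✓
b·c²: 121/1170·900/121 + (-17/156)·4 = 1/3 ✓
b·Ac: (-17/156)·(-26/17) = 1/6 ✓; 3 stages ⇒ order 3.

3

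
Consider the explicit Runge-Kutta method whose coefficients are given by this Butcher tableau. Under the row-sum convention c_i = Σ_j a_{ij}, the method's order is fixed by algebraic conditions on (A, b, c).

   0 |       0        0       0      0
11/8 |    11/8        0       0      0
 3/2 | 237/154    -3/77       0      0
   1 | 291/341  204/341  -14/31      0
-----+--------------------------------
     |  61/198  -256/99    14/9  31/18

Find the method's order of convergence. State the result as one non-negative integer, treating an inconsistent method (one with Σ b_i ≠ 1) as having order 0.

4

b = (61/198, -256/99, 14/9, 31/18)
c = (0, 11/8, 3/2, 1)
Ac = (0, 0, -3/56, 9/62)
Σ b_i: 61/198·1 + (-256/99)·1 + 14/9·1 + 31/18·1 = 1 ✓
b·c: (-256/99)·11/8 + 14/9·3/2 + 31/18·1 = 1/2 ✓
b·c²: (-256/99)·121/64 + 14/9·9/4 + 31/18·1 = 1/3 ✓
b·Ac: 14/9·(-3/56) + 31/18·9/62 = 1/6 ✓
b·c³: (-256/99)·1331/512 + 14/9·27/8 + 31/18·1 = 1/4 ✓
b·(c∘Ac): 14/9·(-9/112) + 31/18·9/62 = 1/8 ✓
b·Ac²: 14/9·(-33/448) + 31/18·57/496 = 1/12 ✓
b·A²c: 31/18·3/124 = 1/24 ✓; 4 stages ⇒ order 4.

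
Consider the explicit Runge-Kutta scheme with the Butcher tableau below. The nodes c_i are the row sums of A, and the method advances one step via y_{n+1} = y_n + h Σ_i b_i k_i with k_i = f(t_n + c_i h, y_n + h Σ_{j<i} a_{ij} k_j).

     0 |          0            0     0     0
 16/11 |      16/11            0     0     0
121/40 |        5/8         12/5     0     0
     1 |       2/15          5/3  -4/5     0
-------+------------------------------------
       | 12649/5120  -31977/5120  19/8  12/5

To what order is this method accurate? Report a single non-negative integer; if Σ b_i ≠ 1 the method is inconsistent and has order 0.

b = (12649/5120, -31977/5120, 19/8, 12/5)
c = (0, 16/11, 121/40, 1)
Ac = (0, 0, 192/55, 7/1650)
Σ b_i: 12649/5120·1 + (-31977/5120)·1 + 19/8·1 + 12/5·1 = 1 ✓
b·c: (-31977/5120)·16/11 + 19/8·121/40 + 12/5·1 = 1/2 ✓
b·c²: (-31977/5120)·256/121 + 19/8·14641/1600 + 12/5·1 = 1537409/140800 ≠ 1/3 ⇒ order 2.
b·Ac: 19/8·192/55 + 12/5·7/1650 = 11414/1375 ≠ 1/6

2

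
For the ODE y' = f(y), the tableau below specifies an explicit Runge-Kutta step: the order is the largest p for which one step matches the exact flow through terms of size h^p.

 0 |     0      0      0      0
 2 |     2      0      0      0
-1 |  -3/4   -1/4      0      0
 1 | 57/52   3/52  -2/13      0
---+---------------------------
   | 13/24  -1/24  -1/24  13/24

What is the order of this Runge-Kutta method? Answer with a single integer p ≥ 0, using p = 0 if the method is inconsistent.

4

b = (13/24, -1/24, -1/24, 13/24)
c = (0, 2, -1, 1)
Ac = (0, 0, -1/2, 7/26)
Σ b_i: 13/24·1 + (-1/24)·1 + (-1/24)·1 + 13/24·1 = 1 ✓
b·c: (-1/24)·2 + (-1/24)·(-1) + 13/24·1 = 1/2 ✓
b·c²: (-1/24)·4 + (-1/24)·1 + 13/24·1 = 1/3 ✓
b·Ac: (-1/24)·(-1/2) + 13/24·7/26 = 1/6 ✓
b·c³: (-1/24)·8 + (-1/24)·(-1) + 13/24·1 = 1/4 ✓
b·(c∘Ac): (-1/24)·1/2 + 13/24·7/26 = 1/8 ✓
b·Ac²: (-1/24)·(-1) + 13/24·1/13 = 1/12 ✓
b·A²c: 13/24·1/13 = 1/24 ✓; 4 stages ⇒ order 4.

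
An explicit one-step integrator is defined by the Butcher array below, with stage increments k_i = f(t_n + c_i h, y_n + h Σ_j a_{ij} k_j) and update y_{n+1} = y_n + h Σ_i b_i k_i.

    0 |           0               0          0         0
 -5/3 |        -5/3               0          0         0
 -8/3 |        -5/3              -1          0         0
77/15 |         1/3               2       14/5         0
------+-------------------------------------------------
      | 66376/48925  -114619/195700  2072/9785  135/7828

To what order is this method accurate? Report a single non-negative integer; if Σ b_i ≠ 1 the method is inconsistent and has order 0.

3

b = (66376/48925, -114619/195700, 2072/9785, 135/7828)
c = (0, -5/3, -8/3, 77/15)
Ac = (0, 0, 5/3, -54/5)
Σ b_i: 66376/48925·1 + (-114619/195700)·1 + 2072/9785·1 + 135/7828·1 = 1 ✓
b·c: (-114619/195700)·(-5/3) + 2072/9785·(-8/3) + 135/7828·77/15 = 1/2 ✓
b·c²: (-114619/195700)·25/9 + 2072/9785·64/9 + 135/7828·5929/225 = 1/3 ✓
b·Ac: 2072/9785·5/3 + 135/7828·(-54/5) = 1/6 ✓
b·c³: (-114619/195700)·(-125/27) + 2072/9785·(-512/27) + 135/7828·456533/3375 = 302027/293550 ≠ 1/4 ⇒ order 3.
b·(c∘Ac): 2072/9785·(-40/9) + 135/7828·(-1386/25) = -334159/176130 ≠ 1/8
b·Ac²: 2072/9785·(-25/9) + 135/7828·382/15 = -5249/35226 ≠ 1/12
b·A²c: 135/7828·14/3 = 315/3914 ≠ 1/24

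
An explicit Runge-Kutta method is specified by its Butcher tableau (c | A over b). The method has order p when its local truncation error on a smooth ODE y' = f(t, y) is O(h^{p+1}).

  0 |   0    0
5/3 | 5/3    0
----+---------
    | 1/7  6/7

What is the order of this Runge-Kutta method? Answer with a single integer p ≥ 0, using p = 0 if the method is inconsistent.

b = (1/7, 6/7)
c = (0, 5/3)
Σ b_i: 1/7·1 + 6/7·1 = 1 ✓
b·c: 6/7·5/3 = 10/7 ≠ 1/2 ⇒ order 1.

1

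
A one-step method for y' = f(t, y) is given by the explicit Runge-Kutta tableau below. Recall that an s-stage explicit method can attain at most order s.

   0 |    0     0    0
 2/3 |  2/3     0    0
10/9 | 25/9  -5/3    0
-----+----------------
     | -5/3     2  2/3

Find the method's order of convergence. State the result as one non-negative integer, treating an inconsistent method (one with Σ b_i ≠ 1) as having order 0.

1

b = (-5/3, 2, 2/3)
c = (0, 2/3, 10/9)
Ac = (0, 0, -10/9)
Σ b_i: (-5/3)·1 + 2·1 + 2/3·1 = 1 ✓
b·c: 2·2/3 + 2/3·10/9 = 56/27 ≠ 1/2 ⇒ order 1.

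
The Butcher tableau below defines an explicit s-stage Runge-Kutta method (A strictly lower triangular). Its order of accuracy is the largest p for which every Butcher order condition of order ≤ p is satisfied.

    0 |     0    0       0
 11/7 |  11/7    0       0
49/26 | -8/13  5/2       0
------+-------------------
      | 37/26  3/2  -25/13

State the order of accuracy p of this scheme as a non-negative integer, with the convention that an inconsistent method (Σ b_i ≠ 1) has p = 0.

1

b = (37/26, 3/2, -25/13)
c = (0, 11/7, 49/26)
Ac = (0, 0, 55/14)
Σ b_i: 37/26·1 + 3/2·1 + (-25/13)·1 = 1 ✓
b·c: 3/2·11/7 + (-25/13)·49/26 = -1499/1183 ≠ 1/2 ⇒ order 1.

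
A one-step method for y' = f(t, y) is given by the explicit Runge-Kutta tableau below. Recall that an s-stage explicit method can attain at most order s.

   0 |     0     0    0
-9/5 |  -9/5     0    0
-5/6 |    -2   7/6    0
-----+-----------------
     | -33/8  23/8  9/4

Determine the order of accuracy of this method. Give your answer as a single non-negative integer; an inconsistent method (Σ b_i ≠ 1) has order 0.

b = (-33/8, 23/8, 9/4)
c = (0, -9/5, -5/6)
Ac = (0, 0, -21/10)
Σ b_i: (-33/8)·1 + 23/8·1 + 9/4·1 = 1 ✓
b·c: 23/8·(-9/5) + 9/4·(-5/6) = -141/20 ≠ 1/2 ⇒ order 1.

1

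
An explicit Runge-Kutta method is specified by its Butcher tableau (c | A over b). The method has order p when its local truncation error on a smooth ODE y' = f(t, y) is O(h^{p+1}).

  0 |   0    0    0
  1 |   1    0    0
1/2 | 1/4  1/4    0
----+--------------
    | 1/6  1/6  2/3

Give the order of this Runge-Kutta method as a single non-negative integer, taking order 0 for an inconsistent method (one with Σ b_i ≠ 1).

3

b = (1/6, 1/6, 2/3)
c = (0, 1, 1/2)
Ac = (0, 0, 1/4)
Σ b_i: 1/6·1 + 1/6·1 + 2/3·1 = 1 ✓
b·c: 1/6·1 + 2/3·1/2 = 1/2 ✓
b·c²: 1/6·1 + 2/3·1/4 = 1/3 ✓
b·Ac: 2/3·1/4 = 1/6 ✓; 3 stages ⇒ order 3.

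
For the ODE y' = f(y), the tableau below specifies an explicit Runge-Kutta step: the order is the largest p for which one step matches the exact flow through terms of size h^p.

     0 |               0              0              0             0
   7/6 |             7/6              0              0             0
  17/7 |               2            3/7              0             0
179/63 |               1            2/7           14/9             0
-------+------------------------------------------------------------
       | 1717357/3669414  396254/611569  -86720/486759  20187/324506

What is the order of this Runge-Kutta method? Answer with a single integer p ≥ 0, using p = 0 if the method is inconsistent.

3

b = (1717357/3669414, 396254/611569, -86720/486759, 20187/324506)
c = (0, 7/6, 17/7, 179/63)
Ac = (0, 0, 1/2, 37/9)
Σ b_i: 1717357/3669414·1 + 396254/611569·1 + (-86720/486759)·1 + 20187/324506·1 = 1 ✓
b·c: 396254/611569·7/6 + (-86720/486759)·17/7 + 20187/324506·179/63 = 1/2 ✓
b·c²: 396254/611569·49/36 + (-86720/486759)·289/49 + 20187/324506·32041/3969 = 1/3 ✓
b·Ac: (-86720/486759)·1/2 + 20187/324506·37/9 = 1/6 ✓
b·c³: 396254/611569·343/216 + (-86720/486759)·4913/343 + 20187/324506·5735339/250047 = -133294921/1387038492 ≠ 1/4 ⇒ order 3.
b·(c∘Ac): (-86720/486759)·17/14 + 20187/324506·6623/567 = 802513/1572606 ≠ 1/8
b·Ac²: (-86720/486759)·7/12 + 20187/324506·1205/126 = 20076055/40887756 ≠ 1/12
b·A²c: 20187/324506·7/9 = 2243/46358 ≠ 1/24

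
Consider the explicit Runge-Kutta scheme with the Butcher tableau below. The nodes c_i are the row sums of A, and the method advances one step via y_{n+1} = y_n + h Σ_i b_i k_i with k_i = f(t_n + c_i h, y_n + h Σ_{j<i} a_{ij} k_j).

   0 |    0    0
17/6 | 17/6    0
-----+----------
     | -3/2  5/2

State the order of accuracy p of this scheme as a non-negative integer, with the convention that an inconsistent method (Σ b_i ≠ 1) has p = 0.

1

b = (-3/2, 5/2)
c = (0, 17/6)
Σ b_i: (-3/2)·1 + 5/2·1 = 1 ✓
b·c: 5/2·17/6 = 85/12 ≠ 1/2 ⇒ order 1.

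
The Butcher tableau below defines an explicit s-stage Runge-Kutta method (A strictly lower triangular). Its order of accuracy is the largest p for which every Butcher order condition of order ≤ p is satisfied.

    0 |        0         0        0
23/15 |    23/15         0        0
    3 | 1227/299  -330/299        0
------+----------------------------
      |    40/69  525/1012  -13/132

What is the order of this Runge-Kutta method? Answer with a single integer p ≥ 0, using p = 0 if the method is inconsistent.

b = (40/69, 525/1012, -13/132)
c = (0, 23/15, 3)
Ac = (0, 0, -22/13)
Σ b_i: 40/69·1 + 525/1012·1 + (-13/132)·1 = 1 ✓
b·c: 525/1012·23/15 + (-13/132)·3 = 1/2 ✓
b·c²: 525/1012·529/225 + (-13/132)·9 = 1/3 ✓
b·Ac: (-13/132)·(-22/13) = 1/6 ✓; 3 stages ⇒ order 3.

3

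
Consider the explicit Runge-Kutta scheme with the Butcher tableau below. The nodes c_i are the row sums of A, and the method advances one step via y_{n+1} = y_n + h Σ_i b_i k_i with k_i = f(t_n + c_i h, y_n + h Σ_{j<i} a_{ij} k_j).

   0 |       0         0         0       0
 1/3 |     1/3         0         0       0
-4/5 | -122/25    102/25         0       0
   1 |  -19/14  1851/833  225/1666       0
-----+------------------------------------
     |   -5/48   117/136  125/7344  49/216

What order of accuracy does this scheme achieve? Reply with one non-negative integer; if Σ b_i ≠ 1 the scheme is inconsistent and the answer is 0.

b = (-5/48, 117/136, 125/7344, 49/216)
c = (0, 1/3, -4/5, 1)
Ac = (0, 0, 34/25, 31/49)
Σ b_i: (-5/48)·1 + 117/136·1 + 125/7344·1 + 49/216·1 = 1 ✓
b·c: 117/136·1/3 + 125/7344·(-4/5) + 49/216·1 = 1/2 ✓
b·c²: 117/136·1/9 + 125/7344·16/25 + 49/216·1 = 1/3 ✓
b·Ac: 125/7344·34/25 + 49/216·31/49 = 1/6 ✓
b·c³: 117/136·1/27 + 125/7344·(-64/125) + 49/216·1 = 1/4 ✓
b·(c∘Ac): 125/7344·(-136/125) + 49/216·31/49 = 1/8 ✓
b·Ac²: 125/7344·34/75 + 49/216·1/3 = 1/12 ✓
b·A²c: 49/216·9/49 = 1/24 ✓; 4 stages ⇒ order 4.

4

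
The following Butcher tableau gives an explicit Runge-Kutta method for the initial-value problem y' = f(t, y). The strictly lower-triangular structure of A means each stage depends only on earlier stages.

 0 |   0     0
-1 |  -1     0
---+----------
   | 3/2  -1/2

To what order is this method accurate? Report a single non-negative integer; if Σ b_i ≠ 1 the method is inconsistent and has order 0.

b = (3/2, -1/2)
c = (0, -1)
Σ b_i: 3/2·1 + (-1/2)·1 = 1 ✓
b·c: (-1/2)·(-1) = 1/2 ✓; 2 stages ⇒ order 2.

2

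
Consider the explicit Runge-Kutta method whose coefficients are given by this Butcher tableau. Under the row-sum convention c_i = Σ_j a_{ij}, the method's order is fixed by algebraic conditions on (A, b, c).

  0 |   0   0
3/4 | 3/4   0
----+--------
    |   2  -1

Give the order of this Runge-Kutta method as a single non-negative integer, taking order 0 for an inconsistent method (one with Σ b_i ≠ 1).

b = (2, -1)
c = (0, 3/4)
Σ b_i: 2·1 + (-1)·1 = 1 ✓
b·c: (-1)·3/4 = -3/4 ≠ 1/2 ⇒ order 1.

1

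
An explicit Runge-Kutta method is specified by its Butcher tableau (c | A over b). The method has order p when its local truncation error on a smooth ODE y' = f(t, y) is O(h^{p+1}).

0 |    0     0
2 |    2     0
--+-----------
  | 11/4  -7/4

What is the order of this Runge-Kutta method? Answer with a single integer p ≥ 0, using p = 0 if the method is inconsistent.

1

b = (11/4, -7/4)
c = (0, 2)
Σ b_i: 11/4·1 + (-7/4)·1 = 1 ✓
b·c: (-7/4)·2 = -7/2 ≠ 1/2 ⇒ order 1.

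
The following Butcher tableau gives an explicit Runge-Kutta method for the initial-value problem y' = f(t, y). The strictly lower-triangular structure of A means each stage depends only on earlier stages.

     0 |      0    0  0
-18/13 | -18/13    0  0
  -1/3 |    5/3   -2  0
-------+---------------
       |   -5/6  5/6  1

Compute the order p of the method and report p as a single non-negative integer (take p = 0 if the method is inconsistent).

1

b = (-5/6, 5/6, 1)
c = (0, -18/13, -1/3)
Ac = (0, 0, 36/13)
Σ b_i: (-5/6)·1 + 5/6·1 + 1·1 = 1 ✓
b·c: 5/6·(-18/13) + 1·(-1/3) = -58/39 ≠ 1/2 ⇒ order 1.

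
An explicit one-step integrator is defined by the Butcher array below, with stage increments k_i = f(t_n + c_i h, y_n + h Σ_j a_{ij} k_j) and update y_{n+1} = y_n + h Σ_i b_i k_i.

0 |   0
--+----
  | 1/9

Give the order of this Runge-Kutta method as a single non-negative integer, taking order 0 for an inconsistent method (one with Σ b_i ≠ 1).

b = (1/9)
c = (0)
Σ b_i: 1/9·1 = 1/9 ≠ 1 ⇒ order 0.

0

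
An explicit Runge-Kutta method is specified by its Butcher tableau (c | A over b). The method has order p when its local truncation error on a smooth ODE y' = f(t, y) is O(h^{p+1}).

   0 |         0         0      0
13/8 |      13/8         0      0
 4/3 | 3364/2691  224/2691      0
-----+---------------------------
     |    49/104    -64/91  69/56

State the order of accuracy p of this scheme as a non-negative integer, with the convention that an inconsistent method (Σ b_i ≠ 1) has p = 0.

3

b = (49/104, -64/91, 69/56)
c = (0, 13/8, 4/3)
Ac = (0, 0, 28/207)
Σ b_i: 49/104·1 + (-64/91)·1 + 69/56·1 = 1 ✓
b·c: (-64/91)·13/8 + 69/56·4/3 = 1/2 ✓
b·c²: (-64/91)·169/64 + 69/56·16/9 = 1/3 ✓
b·Ac: 69/56·28/207 = 1/6 ✓; 3 stages ⇒ order 3.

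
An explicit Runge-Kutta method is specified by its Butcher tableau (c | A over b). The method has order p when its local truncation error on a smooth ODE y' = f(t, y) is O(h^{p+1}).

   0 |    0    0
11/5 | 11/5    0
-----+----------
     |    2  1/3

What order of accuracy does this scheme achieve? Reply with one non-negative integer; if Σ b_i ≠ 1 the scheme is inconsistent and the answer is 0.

0

b = (2, 1/3)
c = (0, 11/5)
Σ b_i: 2·1 + 1/3·1 = 7/3 ≠ 1 ⇒ order 0.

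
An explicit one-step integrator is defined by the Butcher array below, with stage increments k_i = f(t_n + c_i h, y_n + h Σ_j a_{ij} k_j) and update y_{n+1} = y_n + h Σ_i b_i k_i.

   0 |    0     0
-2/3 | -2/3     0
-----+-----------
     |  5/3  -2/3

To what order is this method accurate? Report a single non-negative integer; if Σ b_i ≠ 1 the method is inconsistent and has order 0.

b = (5/3, -2/3)
c = (0, -2/3)
Σ b_i: 5/3·1 + (-2/3)·1 = 1 ✓
b·c: (-2/3)·(-2/3) = 4/9 ≠ 1/2 ⇒ order 1.

1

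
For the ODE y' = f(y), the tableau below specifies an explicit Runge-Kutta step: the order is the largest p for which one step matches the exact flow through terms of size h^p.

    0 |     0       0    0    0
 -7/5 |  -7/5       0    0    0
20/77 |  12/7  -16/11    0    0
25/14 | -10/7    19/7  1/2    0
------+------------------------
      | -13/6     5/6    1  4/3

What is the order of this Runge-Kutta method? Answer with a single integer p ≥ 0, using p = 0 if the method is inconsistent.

1

b = (-13/6, 5/6, 1, 4/3)
c = (0, -7/5, 20/77, 25/14)
Ac = (0, 0, 112/55, -1413/385)
Σ b_i: (-13/6)·1 + 5/6·1 + 1·1 + 4/3·1 = 1 ✓
b·c: 5/6·(-7/5) + 1·20/77 + 4/3·25/14 = 227/154 ≠ 1/2 ⇒ order 1.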